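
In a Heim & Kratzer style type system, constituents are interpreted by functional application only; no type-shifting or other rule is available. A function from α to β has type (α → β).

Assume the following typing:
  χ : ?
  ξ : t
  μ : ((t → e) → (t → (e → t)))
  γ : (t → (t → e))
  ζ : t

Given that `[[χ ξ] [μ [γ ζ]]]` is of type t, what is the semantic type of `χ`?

(t → ((t → (e → t)) → t))

[[χ ξ] [μ [γ ζ]]] is required to be t. [μ [γ ζ]] : (t → (e → t)) cannot yield t as functor, so [χ ξ] : ((t → (e → t)) → t).
[χ ξ] is required to be ((t → (e → t)) → t). ξ : t cannot yield ((t → (e → t)) → t) as functor, so χ : (t → ((t → (e → t)) → t)).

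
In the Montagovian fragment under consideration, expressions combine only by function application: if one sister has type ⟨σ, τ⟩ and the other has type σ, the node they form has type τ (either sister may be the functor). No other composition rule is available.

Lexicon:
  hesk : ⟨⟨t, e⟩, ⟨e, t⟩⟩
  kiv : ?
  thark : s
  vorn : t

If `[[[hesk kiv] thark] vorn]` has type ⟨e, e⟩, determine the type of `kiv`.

At [[[hesk kiv] thark] vorn] (required: ⟨e, e⟩): vorn is t, which is not a function with range ⟨e, e⟩; hence [[hesk kiv] thark] is the functor — type ⟨t, ⟨e, e⟩⟩.
At [[hesk kiv] thark] (required: ⟨t, ⟨e, e⟩⟩): thark is s, which is not a function with range ⟨t, ⟨e, e⟩⟩; hence [hesk kiv] is the functor — type ⟨s, ⟨t, ⟨e, e⟩⟩⟩.
At [hesk kiv] (required: ⟨s, ⟨t, ⟨e, e⟩⟩⟩): hesk is ⟨⟨t, e⟩, ⟨e, t⟩⟩, which is not a function with range ⟨s, ⟨t, ⟨e, e⟩⟩⟩; hence kiv is the functor — type ⟨⟨⟨t, e⟩, ⟨e, t⟩⟩, ⟨s, ⟨t, ⟨e, e⟩⟩⟩⟩.

⟨⟨⟨t, e⟩, ⟨e, t⟩⟩, ⟨s, ⟨t, ⟨e, e⟩⟩⟩⟩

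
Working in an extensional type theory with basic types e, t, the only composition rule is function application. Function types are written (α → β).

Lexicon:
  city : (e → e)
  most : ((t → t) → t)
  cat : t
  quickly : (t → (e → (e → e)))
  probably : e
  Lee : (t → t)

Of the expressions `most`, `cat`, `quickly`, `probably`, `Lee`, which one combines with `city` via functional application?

most : ((t → t) → t) — city needs e; most needs (t → t); neither fits.
cat : t — city needs e; cat needs nothing (atomic); neither fits.
quickly : (t → (e → (e → e))) — city needs e; quickly needs t; neither fits.
probably — combines: city : (e → e) takes probably : e as argument, giving e.
Lee : (t → t) — city needs e; Lee needs t; neither fits.

probably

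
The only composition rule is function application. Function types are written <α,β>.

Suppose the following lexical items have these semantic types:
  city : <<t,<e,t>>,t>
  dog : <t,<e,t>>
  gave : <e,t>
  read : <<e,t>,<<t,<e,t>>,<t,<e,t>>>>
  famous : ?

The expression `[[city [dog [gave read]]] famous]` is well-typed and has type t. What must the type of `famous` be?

[[city [dog [gave read]]] famous] is required to be t. [city [dog [gave read]]] : t cannot yield t as functor, so famous : <t,t>.

<t,t>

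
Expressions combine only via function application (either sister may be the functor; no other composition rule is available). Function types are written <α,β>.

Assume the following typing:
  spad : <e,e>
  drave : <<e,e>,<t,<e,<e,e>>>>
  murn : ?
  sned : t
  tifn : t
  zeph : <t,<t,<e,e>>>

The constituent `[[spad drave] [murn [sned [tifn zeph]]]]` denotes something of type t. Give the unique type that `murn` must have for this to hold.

[[spad drave] [murn [sned [tifn zeph]]]] must have type t. The sister [spad drave] has type <t,<e,<e,e>>>; that is not a function onto t, so [murn [sned [tifn zeph]]] must be the functor, of type <<t,<e,<e,e>>>,t>.
[murn [sned [tifn zeph]]] must have type <<t,<e,<e,e>>>,t>. The sister [sned [tifn zeph]] has type <e,e>; that is not a function onto <<t,<e,<e,e>>>,t>, so murn must be the functor, of type <<e,e>,<<t,<e,<e,e>>>,t>>.

<<e,e>,<<t,<e,<e,e>>>,t>>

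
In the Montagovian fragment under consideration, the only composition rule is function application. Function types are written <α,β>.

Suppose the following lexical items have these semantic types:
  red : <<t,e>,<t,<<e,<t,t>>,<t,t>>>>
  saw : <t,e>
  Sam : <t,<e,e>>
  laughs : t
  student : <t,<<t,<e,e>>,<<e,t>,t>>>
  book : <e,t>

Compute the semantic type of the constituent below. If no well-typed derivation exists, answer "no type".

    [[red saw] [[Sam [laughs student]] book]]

[red saw]: red is <<t,e>,<t,<<e,<t,t>>,<t,t>>>>, saw is <t,e>; result <t,<<e,<t,t>>,<t,t>>>.
[laughs student]: student is <t,<<t,<e,e>>,<<e,t>,t>>>, laughs is t; result <<t,<e,e>>,<<e,t>,t>>.
[Sam [laughs student]]: [laughs student] is <<t,<e,e>>,<<e,t>,t>>, Sam is <t,<e,e>>; result <<e,t>,t>.
[[Sam [laughs student]] book]: [Sam [laughs student]] is <<e,t>,t>, book is <e,t>; result t.
[[red saw] [[Sam [laughs student]] book]]: [red saw] is <t,<<e,<t,t>>,<t,t>>>, [[Sam [laughs student]] book] is t; result <<e,<t,t>>,<t,t>>.

<<e,<t,t>>,<t,t>>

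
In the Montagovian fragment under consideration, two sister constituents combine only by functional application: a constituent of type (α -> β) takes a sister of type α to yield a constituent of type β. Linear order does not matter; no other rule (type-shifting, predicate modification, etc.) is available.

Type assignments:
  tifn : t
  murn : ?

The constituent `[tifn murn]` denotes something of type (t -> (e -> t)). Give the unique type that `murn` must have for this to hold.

At [tifn murn] (required: (t -> (e -> t))): tifn is t, which is not a function with range (t -> (e -> t)); hence murn is the functor — type (t -> (t -> (e -> t))).

(t -> (t -> (e -> t)))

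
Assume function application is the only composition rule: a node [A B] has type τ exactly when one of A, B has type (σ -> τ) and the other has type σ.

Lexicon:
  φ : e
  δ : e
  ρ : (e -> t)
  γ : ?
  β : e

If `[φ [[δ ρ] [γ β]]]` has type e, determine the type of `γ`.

(e -> (t -> (e -> e)))

At [φ [[δ ρ] [γ β]]] (required: e): φ is e, which is not a function with range e; hence [[δ ρ] [γ β]] is the functor — type (e -> e).
At [[δ ρ] [γ β]] (required: (e -> e)): [δ ρ] is t, which is not a function with range (e -> e); hence [γ β] is the functor — type (t -> (e -> e)).
At [γ β] (required: (t -> (e -> e))): β is e, which is not a function with range (t -> (e -> e)); hence γ is the functor — type (e -> (t -> (e -> e))).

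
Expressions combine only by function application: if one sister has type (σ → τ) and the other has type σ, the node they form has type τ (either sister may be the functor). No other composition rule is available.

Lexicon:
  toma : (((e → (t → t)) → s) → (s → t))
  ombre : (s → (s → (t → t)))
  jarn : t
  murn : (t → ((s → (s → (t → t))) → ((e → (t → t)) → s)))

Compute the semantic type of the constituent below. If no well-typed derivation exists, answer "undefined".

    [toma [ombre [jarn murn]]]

(s → t)

[jarn murn]: (t → ((s → (s → (t → t))) → ((e → (t → t)) → s))) applied to t yields ((s → (s → (t → t))) → ((e → (t → t)) → s)).
[ombre [jarn murn]]: ((s → (s → (t → t))) → ((e → (t → t)) → s)) applied to (s → (s → (t → t))) yields ((e → (t → t)) → s).
[toma [ombre [jarn murn]]]: (((e → (t → t)) → s) → (s → t)) applied to ((e → (t → t)) → s) yields (s → t).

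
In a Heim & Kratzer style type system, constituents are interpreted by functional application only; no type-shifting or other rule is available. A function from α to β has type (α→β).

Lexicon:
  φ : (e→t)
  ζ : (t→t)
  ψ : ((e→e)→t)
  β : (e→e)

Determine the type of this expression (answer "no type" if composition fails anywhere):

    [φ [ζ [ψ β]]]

[ψ β] — ψ of type ((e→e)→t) combines with β of type (e→e): type t.
[ζ [ψ β]] — ζ of type (t→t) combines with [ψ β] of type t: type t.
[φ [ζ [ψ β]]]: (e→t) and t cannot combine by function application — type clash.

no type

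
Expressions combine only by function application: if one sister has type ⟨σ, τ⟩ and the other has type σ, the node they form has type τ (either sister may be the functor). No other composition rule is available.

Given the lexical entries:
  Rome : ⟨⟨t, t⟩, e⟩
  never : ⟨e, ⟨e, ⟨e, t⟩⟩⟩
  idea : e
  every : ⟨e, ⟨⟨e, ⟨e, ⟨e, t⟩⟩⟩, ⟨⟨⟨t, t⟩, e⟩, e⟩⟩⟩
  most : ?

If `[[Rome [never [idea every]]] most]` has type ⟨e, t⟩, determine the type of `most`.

[[Rome [never [idea every]]] most] is required to be ⟨e, t⟩. [Rome [never [idea every]]] : e cannot yield ⟨e, t⟩ as functor, so most : ⟨e, ⟨e, t⟩⟩.

⟨e, ⟨e, t⟩⟩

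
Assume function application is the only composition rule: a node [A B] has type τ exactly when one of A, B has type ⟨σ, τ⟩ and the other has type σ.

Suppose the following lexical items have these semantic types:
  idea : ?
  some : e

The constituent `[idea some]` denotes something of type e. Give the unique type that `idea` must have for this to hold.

⟨e, e⟩

[idea some] must have type e. The sister some has type e; that is not a function onto e, so idea must be the functor, of type ⟨e, e⟩.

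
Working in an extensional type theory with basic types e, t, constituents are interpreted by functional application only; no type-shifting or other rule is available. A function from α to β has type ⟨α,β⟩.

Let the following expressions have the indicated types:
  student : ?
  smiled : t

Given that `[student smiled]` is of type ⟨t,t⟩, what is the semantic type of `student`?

⟨t,⟨t,t⟩⟩

At [student smiled] (required: ⟨t,t⟩): smiled is t, which is not a function with range ⟨t,t⟩; hence student is the functor — type ⟨t,⟨t,t⟩⟩.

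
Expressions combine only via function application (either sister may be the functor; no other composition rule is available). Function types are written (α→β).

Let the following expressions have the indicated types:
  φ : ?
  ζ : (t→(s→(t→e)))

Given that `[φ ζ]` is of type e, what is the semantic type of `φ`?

At [φ ζ] (required: e): ζ is (t→(s→(t→e))), which is not a function with range e; hence φ is the functor — type ((t→(s→(t→e)))→e).

((t→(s→(t→e)))→e)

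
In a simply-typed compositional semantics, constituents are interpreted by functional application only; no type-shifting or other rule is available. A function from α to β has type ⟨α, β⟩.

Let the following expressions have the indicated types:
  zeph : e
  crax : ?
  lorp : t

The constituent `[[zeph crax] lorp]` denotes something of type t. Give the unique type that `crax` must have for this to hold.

[[zeph crax] lorp] is required to be t. lorp : t cannot yield t as functor, so [zeph crax] : ⟨t, t⟩.
[zeph crax] is required to be ⟨t, t⟩. zeph : e cannot yield ⟨t, t⟩ as functor, so crax : ⟨e, ⟨t, t⟩⟩.

⟨e, ⟨t, t⟩⟩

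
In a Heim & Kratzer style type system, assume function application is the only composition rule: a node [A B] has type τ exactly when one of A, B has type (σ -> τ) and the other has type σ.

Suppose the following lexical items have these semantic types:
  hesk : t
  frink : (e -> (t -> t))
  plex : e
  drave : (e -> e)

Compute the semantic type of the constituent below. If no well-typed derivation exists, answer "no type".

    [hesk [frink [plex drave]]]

t

At [plex drave], drave : (e -> e) takes plex : e, giving e.
At [frink [plex drave]], frink : (e -> (t -> t)) takes [plex drave] : e, giving (t -> t).
At [hesk [frink [plex drave]]], [frink [plex drave]] : (t -> t) takes hesk : t, giving t.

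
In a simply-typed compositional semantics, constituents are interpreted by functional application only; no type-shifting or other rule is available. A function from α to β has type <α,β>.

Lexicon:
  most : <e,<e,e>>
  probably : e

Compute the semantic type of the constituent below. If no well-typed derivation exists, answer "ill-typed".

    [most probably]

At [most probably], most : <e,<e,e>> takes probably : e, giving <e,e>.

<e,e>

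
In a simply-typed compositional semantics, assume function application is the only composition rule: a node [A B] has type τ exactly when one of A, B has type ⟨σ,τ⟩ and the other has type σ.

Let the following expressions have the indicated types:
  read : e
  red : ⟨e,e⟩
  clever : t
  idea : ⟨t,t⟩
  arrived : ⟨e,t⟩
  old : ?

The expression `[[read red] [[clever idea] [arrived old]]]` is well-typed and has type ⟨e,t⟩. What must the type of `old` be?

[[read red] [[clever idea] [arrived old]]] is required to be ⟨e,t⟩. [read red] : e cannot yield ⟨e,t⟩ as functor, so [[clever idea] [arrived old]] : ⟨e,⟨e,t⟩⟩.
[[clever idea] [arrived old]] is required to be ⟨e,⟨e,t⟩⟩. [clever idea] : t cannot yield ⟨e,⟨e,t⟩⟩ as functor, so [arrived old] : ⟨t,⟨e,⟨e,t⟩⟩⟩.
[arrived old] is required to be ⟨t,⟨e,⟨e,t⟩⟩⟩. arrived : ⟨e,t⟩ cannot yield ⟨t,⟨e,⟨e,t⟩⟩⟩ as functor, so old : ⟨⟨e,t⟩,⟨t,⟨e,⟨e,t⟩⟩⟩⟩.

⟨⟨e,t⟩,⟨t,⟨e,⟨e,t⟩⟩⟩⟩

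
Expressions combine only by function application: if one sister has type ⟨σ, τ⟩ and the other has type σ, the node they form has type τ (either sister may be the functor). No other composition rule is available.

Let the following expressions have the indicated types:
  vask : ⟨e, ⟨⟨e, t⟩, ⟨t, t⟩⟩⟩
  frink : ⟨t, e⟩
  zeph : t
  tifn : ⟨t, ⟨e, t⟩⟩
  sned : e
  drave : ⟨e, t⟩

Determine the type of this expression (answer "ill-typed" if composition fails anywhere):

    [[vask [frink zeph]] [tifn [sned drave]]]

⟨t, t⟩

[frink zeph]: frink is ⟨t, e⟩, zeph is t; result e.
[vask [frink zeph]]: vask is ⟨e, ⟨⟨e, t⟩, ⟨t, t⟩⟩⟩, [frink zeph] is e; result ⟨⟨e, t⟩, ⟨t, t⟩⟩.
[sned drave]: drave is ⟨e, t⟩, sned is e; result t.
[tifn [sned drave]]: tifn is ⟨t, ⟨e, t⟩⟩, [sned drave] is t; result ⟨e, t⟩.
[[vask [frink zeph]] [tifn [sned drave]]]: [vask [frink zeph]] is ⟨⟨e, t⟩, ⟨t, t⟩⟩, [tifn [sned drave]] is ⟨e, t⟩; result ⟨t, t⟩.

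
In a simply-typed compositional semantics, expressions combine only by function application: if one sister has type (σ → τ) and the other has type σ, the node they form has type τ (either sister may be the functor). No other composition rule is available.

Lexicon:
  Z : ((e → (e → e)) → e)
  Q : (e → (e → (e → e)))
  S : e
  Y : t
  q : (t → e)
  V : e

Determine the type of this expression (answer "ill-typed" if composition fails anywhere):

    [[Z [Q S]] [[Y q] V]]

ill-typed

[Q S]: functor Q : (e → (e → (e → e))), argument S : e; result (e → (e → e)).
[Z [Q S]]: functor Z : ((e → (e → e)) → e), argument [Q S] : (e → (e → e)); result e.
[Y q]: functor q : (t → e), argument Y : t; result e.
[[Y q] V]: e and e cannot combine by function application — type clash.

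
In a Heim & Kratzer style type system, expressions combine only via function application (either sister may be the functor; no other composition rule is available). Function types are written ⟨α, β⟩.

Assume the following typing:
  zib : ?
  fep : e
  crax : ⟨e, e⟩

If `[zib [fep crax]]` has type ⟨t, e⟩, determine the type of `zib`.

⟨e, ⟨t, e⟩⟩

At [zib [fep crax]] (required: ⟨t, e⟩): [fep crax] is e, which is not a function with range ⟨t, e⟩; hence zib is the functor — type ⟨e, ⟨t, e⟩⟩.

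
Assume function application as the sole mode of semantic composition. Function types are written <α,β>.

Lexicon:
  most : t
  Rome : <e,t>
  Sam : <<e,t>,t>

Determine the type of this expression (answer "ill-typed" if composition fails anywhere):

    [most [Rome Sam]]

ill-typed

[Rome Sam]: <<e,t>,t> applied to <e,t> yields t.
At [most [Rome Sam]]: neither t nor t can take the other as argument; the node is ill-typed.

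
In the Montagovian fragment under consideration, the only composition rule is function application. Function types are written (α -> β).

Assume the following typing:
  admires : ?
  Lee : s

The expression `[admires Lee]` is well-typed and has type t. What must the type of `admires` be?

(s -> t)

[admires Lee] is required to be t. Lee : s cannot yield t as functor, so admires : (s -> t).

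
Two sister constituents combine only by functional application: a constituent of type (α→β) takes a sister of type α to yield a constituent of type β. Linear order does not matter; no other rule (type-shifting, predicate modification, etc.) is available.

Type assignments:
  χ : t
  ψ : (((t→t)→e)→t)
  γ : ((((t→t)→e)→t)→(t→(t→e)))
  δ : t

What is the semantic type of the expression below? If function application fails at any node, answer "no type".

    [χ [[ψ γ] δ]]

e

[ψ γ]: γ is ((((t→t)→e)→t)→(t→(t→e))), ψ is (((t→t)→e)→t); result (t→(t→e)).
[[ψ γ] δ]: [ψ γ] is (t→(t→e)), δ is t; result (t→e).
[χ [[ψ γ] δ]]: [[ψ γ] δ] is (t→e), χ is t; result e.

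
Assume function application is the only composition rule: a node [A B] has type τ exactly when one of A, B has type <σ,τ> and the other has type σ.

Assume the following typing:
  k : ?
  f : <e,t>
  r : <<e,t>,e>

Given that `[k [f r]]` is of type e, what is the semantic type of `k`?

[k [f r]] must have type e. The sister [f r] has type e; that is not a function onto e, so k must be the functor, of type <e,e>.

<e,e>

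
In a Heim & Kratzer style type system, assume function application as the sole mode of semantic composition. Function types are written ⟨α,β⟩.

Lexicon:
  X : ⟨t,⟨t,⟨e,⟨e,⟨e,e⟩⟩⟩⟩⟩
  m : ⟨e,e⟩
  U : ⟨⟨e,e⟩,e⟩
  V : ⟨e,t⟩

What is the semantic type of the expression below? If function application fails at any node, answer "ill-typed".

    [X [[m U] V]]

⟨t,⟨e,⟨e,⟨e,e⟩⟩⟩⟩

At [m U], U : ⟨⟨e,e⟩,e⟩ takes m : ⟨e,e⟩, giving e.
At [[m U] V], V : ⟨e,t⟩ takes [m U] : e, giving t.
At [X [[m U] V]], X : ⟨t,⟨t,⟨e,⟨e,⟨e,e⟩⟩⟩⟩⟩ takes [[m U] V] : t, giving ⟨t,⟨e,⟨e,⟨e,e⟩⟩⟩⟩.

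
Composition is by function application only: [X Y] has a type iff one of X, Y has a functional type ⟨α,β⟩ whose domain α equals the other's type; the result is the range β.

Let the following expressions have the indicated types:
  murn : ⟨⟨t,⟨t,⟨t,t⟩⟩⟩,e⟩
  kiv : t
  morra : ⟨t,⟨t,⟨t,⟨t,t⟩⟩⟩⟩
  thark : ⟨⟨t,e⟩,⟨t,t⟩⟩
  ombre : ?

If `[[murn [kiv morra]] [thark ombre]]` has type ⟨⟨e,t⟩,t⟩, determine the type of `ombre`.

At [[murn [kiv morra]] [thark ombre]] (required: ⟨⟨e,t⟩,t⟩): [murn [kiv morra]] is e, which is not a function with range ⟨⟨e,t⟩,t⟩; hence [thark ombre] is the functor — type ⟨e,⟨⟨e,t⟩,t⟩⟩.
At [thark ombre] (required: ⟨e,⟨⟨e,t⟩,t⟩⟩): thark is ⟨⟨t,e⟩,⟨t,t⟩⟩, which is not a function with range ⟨e,⟨⟨e,t⟩,t⟩⟩; hence ombre is the functor — type ⟨⟨⟨t,e⟩,⟨t,t⟩⟩,⟨e,⟨⟨e,t⟩,t⟩⟩⟩.

⟨⟨⟨t,e⟩,⟨t,t⟩⟩,⟨e,⟨⟨e,t⟩,t⟩⟩⟩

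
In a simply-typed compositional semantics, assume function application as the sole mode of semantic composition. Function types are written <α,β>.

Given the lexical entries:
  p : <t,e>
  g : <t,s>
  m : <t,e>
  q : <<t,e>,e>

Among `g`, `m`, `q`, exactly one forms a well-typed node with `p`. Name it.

q

g : <t,s> — does not combine with p.
m : <t,e> — does not combine with p.
q — combines: q : <<t,e>,e> takes p : <t,e> as argument, giving e.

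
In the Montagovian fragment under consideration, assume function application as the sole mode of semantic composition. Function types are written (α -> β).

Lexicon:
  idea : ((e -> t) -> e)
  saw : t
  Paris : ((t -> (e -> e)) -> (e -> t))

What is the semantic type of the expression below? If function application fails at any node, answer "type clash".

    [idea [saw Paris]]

type clash

[saw Paris]: t with ((t -> (e -> e)) -> (e -> t)) — neither is a function whose domain matches the other; composition fails here.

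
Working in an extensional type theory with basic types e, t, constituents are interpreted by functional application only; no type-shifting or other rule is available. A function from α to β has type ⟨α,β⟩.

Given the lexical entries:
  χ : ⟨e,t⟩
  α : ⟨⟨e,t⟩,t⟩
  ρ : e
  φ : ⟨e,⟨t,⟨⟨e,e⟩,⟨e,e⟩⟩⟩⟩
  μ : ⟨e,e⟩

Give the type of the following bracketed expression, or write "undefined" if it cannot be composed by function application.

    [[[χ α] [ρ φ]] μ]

⟨e,e⟩

[χ α]: functor α : ⟨⟨e,t⟩,t⟩, argument χ : ⟨e,t⟩; result t.
[ρ φ]: functor φ : ⟨e,⟨t,⟨⟨e,e⟩,⟨e,e⟩⟩⟩⟩, argument ρ : e; result ⟨t,⟨⟨e,e⟩,⟨e,e⟩⟩⟩.
[[χ α] [ρ φ]]: functor [ρ φ] : ⟨t,⟨⟨e,e⟩,⟨e,e⟩⟩⟩, argument [χ α] : t; result ⟨⟨e,e⟩,⟨e,e⟩⟩.
[[[χ α] [ρ φ]] μ]: functor [[χ α] [ρ φ]] : ⟨⟨e,e⟩,⟨e,e⟩⟩, argument μ : ⟨e,e⟩; result ⟨e,e⟩.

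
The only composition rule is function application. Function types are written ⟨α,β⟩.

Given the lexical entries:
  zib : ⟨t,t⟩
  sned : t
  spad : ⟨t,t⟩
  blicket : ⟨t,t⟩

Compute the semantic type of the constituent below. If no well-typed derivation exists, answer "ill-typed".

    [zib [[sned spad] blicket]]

[sned spad]: functor spad : ⟨t,t⟩, argument sned : t; result t.
[[sned spad] blicket]: functor blicket : ⟨t,t⟩, argument [sned spad] : t; result t.
[zib [[sned spad] blicket]]: functor zib : ⟨t,t⟩, argument [[sned spad] blicket] : t; result t.

t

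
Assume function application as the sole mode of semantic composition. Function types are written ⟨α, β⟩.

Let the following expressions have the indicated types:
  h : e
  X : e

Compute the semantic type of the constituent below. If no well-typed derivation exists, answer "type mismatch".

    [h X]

[h X]: e with e — neither is a function whose domain matches the other; composition fails here.

type mismatch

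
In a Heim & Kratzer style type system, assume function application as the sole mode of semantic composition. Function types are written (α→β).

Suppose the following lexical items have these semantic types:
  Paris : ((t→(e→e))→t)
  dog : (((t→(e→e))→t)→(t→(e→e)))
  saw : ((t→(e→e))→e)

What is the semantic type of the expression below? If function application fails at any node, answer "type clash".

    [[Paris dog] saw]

e

[Paris dog] — dog of type (((t→(e→e))→t)→(t→(e→e))) combines with Paris of type ((t→(e→e))→t): type (t→(e→e)).
[[Paris dog] saw] — saw of type ((t→(e→e))→e) combines with [Paris dog] of type (t→(e→e)): type e.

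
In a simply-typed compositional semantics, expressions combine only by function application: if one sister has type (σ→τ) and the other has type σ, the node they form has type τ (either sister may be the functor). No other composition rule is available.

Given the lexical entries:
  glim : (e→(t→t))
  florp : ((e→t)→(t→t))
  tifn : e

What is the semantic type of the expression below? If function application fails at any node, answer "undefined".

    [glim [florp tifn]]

undefined

[florp tifn]: ((e→t)→(t→t)) with e — neither is a function whose domain matches the other; composition fails here.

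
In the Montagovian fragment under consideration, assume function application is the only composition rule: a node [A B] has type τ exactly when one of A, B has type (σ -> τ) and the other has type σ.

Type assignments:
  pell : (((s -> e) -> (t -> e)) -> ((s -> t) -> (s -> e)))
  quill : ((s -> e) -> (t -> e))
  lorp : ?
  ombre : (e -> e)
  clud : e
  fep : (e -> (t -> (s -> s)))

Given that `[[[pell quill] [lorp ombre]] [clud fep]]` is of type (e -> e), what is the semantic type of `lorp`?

At [[[pell quill] [lorp ombre]] [clud fep]] (required: (e -> e)): [clud fep] is (t -> (s -> s)), which is not a function with range (e -> e); hence [[pell quill] [lorp ombre]] is the functor — type ((t -> (s -> s)) -> (e -> e)).
At [[pell quill] [lorp ombre]] (required: ((t -> (s -> s)) -> (e -> e))): [pell quill] is ((s -> t) -> (s -> e)), which is not a function with range ((t -> (s -> s)) -> (e -> e)); hence [lorp ombre] is the functor — type (((s -> t) -> (s -> e)) -> ((t -> (s -> s)) -> (e -> e))).
At [lorp ombre] (required: (((s -> t) -> (s -> e)) -> ((t -> (s -> s)) -> (e -> e)))): ombre is (e -> e), which is not a function with range (((s -> t) -> (s -> e)) -> ((t -> (s -> s)) -> (e -> e))); hence lorp is the functor — type ((e -> e) -> (((s -> t) -> (s -> e)) -> ((t -> (s -> s)) -> (e -> e)))).

((e -> e) -> (((s -> t) -> (s -> e)) -> ((t -> (s -> s)) -> (e -> e))))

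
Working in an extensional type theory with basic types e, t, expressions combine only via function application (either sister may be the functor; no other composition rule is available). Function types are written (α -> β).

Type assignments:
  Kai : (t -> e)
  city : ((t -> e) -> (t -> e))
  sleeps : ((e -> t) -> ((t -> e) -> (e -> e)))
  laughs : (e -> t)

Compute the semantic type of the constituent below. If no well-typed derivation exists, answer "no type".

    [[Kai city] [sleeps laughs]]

(e -> e)

[Kai city]: functor city : ((t -> e) -> (t -> e)), argument Kai : (t -> e); result (t -> e).
[sleeps laughs]: functor sleeps : ((e -> t) -> ((t -> e) -> (e -> e))), argument laughs : (e -> t); result ((t -> e) -> (e -> e)).
[[Kai city] [sleeps laughs]]: functor [sleeps laughs] : ((t -> e) -> (e -> e)), argument [Kai city] : (t -> e); result (e -> e).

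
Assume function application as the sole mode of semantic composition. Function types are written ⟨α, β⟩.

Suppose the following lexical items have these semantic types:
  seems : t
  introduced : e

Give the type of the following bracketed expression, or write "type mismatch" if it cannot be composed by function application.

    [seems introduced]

[seems introduced]: t with e — neither is a function whose domain matches the other; composition fails here.

type mismatch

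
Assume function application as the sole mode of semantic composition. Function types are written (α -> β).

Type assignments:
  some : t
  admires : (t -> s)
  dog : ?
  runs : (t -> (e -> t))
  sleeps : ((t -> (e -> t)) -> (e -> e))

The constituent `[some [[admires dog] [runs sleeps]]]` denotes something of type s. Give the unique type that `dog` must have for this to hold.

((t -> s) -> ((e -> e) -> (t -> s)))

[some [[admires dog] [runs sleeps]]] must have type s. The sister some has type t; that is not a function onto s, so [[admires dog] [runs sleeps]] must be the functor, of type (t -> s).
[[admires dog] [runs sleeps]] must have type (t -> s). The sister [runs sleeps] has type (e -> e); that is not a function onto (t -> s), so [admires dog] must be the functor, of type ((e -> e) -> (t -> s)).
[admires dog] must have type ((e -> e) -> (t -> s)). The sister admires has type (t -> s); that is not a function onto ((e -> e) -> (t -> s)), so dog must be the functor, of type ((t -> s) -> ((e -> e) -> (t -> s))).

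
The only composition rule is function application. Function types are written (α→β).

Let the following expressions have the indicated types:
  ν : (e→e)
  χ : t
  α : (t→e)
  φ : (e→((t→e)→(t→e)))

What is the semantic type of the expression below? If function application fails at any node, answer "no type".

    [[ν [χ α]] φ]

[χ α]: α is (t→e), χ is t; result e.
[ν [χ α]]: ν is (e→e), [χ α] is e; result e.
[[ν [χ α]] φ]: φ is (e→((t→e)→(t→e))), [ν [χ α]] is e; result ((t→e)→(t→e)).

((t→e)→(t→e))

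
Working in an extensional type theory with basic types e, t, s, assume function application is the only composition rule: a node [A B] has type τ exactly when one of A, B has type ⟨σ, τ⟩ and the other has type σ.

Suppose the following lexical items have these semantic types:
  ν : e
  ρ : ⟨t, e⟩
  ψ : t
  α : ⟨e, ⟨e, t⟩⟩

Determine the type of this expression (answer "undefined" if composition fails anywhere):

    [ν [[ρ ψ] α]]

t

[ρ ψ]: ρ is ⟨t, e⟩, ψ is t; result e.
[[ρ ψ] α]: α is ⟨e, ⟨e, t⟩⟩, [ρ ψ] is e; result ⟨e, t⟩.
[ν [[ρ ψ] α]]: [[ρ ψ] α] is ⟨e, t⟩, ν is e; result t.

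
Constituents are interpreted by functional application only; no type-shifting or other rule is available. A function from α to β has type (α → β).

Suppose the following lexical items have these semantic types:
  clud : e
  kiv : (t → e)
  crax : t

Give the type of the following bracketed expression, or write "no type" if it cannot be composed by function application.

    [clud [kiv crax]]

[kiv crax]: kiv is (t → e), crax is t; result e.
At [clud [kiv crax]]: neither e nor e can take the other as argument; the node is ill-typed.

no type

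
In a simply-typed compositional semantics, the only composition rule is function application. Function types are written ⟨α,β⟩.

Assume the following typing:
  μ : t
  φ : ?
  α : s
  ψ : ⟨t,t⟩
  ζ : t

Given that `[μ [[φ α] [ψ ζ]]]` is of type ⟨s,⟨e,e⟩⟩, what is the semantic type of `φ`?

[μ [[φ α] [ψ ζ]]] must have type ⟨s,⟨e,e⟩⟩. The sister μ has type t; that is not a function onto ⟨s,⟨e,e⟩⟩, so [[φ α] [ψ ζ]] must be the functor, of type ⟨t,⟨s,⟨e,e⟩⟩⟩.
[[φ α] [ψ ζ]] must have type ⟨t,⟨s,⟨e,e⟩⟩⟩. The sister [ψ ζ] has type t; that is not a function onto ⟨t,⟨s,⟨e,e⟩⟩⟩, so [φ α] must be the functor, of type ⟨t,⟨t,⟨s,⟨e,e⟩⟩⟩⟩.
[φ α] must have type ⟨t,⟨t,⟨s,⟨e,e⟩⟩⟩⟩. The sister α has type s; that is not a function onto ⟨t,⟨t,⟨s,⟨e,e⟩⟩⟩⟩, so φ must be the functor, of type ⟨s,⟨t,⟨t,⟨s,⟨e,e⟩⟩⟩⟩⟩.

⟨s,⟨t,⟨t,⟨s,⟨e,e⟩⟩⟩⟩⟩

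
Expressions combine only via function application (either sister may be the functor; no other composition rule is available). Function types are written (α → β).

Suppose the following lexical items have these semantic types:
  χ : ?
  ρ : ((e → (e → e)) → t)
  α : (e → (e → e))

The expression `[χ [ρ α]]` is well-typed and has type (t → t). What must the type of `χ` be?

[χ [ρ α]] is required to be (t → t). [ρ α] : t cannot yield (t → t) as functor, so χ : (t → (t → t)).

(t → (t → t))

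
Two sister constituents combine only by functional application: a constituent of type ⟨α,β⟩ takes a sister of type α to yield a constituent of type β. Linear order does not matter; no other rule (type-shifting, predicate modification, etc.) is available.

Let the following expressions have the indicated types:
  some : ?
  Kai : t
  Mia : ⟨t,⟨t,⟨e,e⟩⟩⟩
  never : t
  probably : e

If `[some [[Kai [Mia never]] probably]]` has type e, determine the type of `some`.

⟨e,e⟩

For [some [[Kai [Mia never]] probably]] to have type e with [[Kai [Mia never]] probably] of type e, some must be the function: some : ⟨e,e⟩.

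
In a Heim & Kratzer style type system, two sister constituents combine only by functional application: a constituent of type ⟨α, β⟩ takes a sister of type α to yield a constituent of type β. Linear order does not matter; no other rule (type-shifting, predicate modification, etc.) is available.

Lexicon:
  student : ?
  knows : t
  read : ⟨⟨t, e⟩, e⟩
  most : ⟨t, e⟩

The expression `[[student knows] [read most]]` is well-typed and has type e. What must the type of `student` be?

At [[student knows] [read most]] (required: e): [read most] is e, which is not a function with range e; hence [student knows] is the functor — type ⟨e, e⟩.
At [student knows] (required: ⟨e, e⟩): knows is t, which is not a function with range ⟨e, e⟩; hence student is the functor — type ⟨t, ⟨e, e⟩⟩.

⟨t, ⟨e, e⟩⟩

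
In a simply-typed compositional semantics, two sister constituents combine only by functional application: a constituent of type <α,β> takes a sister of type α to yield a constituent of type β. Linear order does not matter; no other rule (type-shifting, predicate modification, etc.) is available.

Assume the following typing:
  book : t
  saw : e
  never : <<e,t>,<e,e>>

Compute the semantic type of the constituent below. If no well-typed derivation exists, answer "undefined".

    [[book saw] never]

undefined

[book saw]: t and e cannot combine by function application — type clash.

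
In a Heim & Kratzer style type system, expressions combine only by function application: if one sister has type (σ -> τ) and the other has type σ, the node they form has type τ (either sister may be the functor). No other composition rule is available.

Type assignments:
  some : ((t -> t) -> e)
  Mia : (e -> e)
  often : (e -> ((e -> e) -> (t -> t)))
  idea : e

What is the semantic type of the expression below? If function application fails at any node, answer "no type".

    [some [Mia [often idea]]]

[often idea]: functor often : (e -> ((e -> e) -> (t -> t))), argument idea : e; result ((e -> e) -> (t -> t)).
[Mia [often idea]]: functor [often idea] : ((e -> e) -> (t -> t)), argument Mia : (e -> e); result (t -> t).
[some [Mia [often idea]]]: functor some : ((t -> t) -> e), argument [Mia [often idea]] : (t -> t); result e.

e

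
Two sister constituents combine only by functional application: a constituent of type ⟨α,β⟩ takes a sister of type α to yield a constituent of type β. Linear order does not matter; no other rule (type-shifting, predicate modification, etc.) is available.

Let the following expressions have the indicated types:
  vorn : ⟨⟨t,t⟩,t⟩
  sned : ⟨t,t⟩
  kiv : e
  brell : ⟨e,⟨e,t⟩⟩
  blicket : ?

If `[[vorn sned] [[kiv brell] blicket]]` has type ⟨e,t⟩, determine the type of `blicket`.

[[vorn sned] [[kiv brell] blicket]] must have type ⟨e,t⟩. The sister [vorn sned] has type t; that is not a function onto ⟨e,t⟩, so [[kiv brell] blicket] must be the functor, of type ⟨t,⟨e,t⟩⟩.
[[kiv brell] blicket] must have type ⟨t,⟨e,t⟩⟩. The sister [kiv brell] has type ⟨e,t⟩; that is not a function onto ⟨t,⟨e,t⟩⟩, so blicket must be the functor, of type ⟨⟨e,t⟩,⟨t,⟨e,t⟩⟩⟩.

⟨⟨e,t⟩,⟨t,⟨e,t⟩⟩⟩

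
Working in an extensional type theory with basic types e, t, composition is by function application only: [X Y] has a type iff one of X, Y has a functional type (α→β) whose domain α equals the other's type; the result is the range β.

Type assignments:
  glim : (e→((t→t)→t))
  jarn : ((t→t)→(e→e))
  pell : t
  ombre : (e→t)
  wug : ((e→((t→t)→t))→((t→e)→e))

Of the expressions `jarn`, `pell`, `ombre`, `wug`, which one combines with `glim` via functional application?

jarn : ((t→t)→(e→e)) — glim needs e; jarn needs (t→t); neither fits.
pell : t — glim needs e; pell needs nothing (atomic); neither fits.
ombre : (e→t) — glim needs e; ombre needs e; neither fits.
wug — combines: wug : ((e→((t→t)→t))→((t→e)→e)) takes glim : (e→((t→t)→t)) as argument, giving ((t→e)→e).

wug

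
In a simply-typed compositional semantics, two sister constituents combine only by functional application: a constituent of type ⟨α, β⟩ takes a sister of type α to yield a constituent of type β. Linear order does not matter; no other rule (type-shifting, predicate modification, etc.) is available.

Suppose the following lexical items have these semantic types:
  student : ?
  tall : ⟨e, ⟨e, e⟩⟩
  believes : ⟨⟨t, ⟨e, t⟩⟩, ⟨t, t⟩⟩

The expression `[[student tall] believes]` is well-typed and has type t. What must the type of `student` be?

[[student tall] believes] must have type t. The sister believes has type ⟨⟨t, ⟨e, t⟩⟩, ⟨t, t⟩⟩; that is not a function onto t, so [student tall] must be the functor, of type ⟨⟨⟨t, ⟨e, t⟩⟩, ⟨t, t⟩⟩, t⟩.
[student tall] must have type ⟨⟨⟨t, ⟨e, t⟩⟩, ⟨t, t⟩⟩, t⟩. The sister tall has type ⟨e, ⟨e, e⟩⟩; that is not a function onto ⟨⟨⟨t, ⟨e, t⟩⟩, ⟨t, t⟩⟩, t⟩, so student must be the functor, of type ⟨⟨e, ⟨e, e⟩⟩, ⟨⟨⟨t, ⟨e, t⟩⟩, ⟨t, t⟩⟩, t⟩⟩.

⟨⟨e, ⟨e, e⟩⟩, ⟨⟨⟨t, ⟨e, t⟩⟩, ⟨t, t⟩⟩, t⟩⟩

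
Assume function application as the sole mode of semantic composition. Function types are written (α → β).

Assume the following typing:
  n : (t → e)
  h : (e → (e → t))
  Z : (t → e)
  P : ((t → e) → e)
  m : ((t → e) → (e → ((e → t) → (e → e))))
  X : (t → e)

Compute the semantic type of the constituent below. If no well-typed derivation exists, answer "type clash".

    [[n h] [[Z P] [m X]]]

At [n h]: neither (t → e) nor (e → (e → t)) can take the other as argument; the node is ill-typed.

type clash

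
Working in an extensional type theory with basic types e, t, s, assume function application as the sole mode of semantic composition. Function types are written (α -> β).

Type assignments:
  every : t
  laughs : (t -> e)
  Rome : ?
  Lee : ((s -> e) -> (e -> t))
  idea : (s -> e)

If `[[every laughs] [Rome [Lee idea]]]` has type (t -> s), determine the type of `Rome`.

For [[every laughs] [Rome [Lee idea]]] to have type (t -> s) with [every laughs] of type e, [Rome [Lee idea]] must be the function: [Rome [Lee idea]] : (e -> (t -> s)).
For [Rome [Lee idea]] to have type (e -> (t -> s)) with [Lee idea] of type (e -> t), Rome must be the function: Rome : ((e -> t) -> (e -> (t -> s))).

((e -> t) -> (e -> (t -> s)))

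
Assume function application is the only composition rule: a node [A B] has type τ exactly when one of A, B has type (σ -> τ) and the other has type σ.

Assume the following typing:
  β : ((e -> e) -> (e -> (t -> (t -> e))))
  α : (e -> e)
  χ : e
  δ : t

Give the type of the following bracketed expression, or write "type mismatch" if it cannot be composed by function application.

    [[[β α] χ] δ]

(t -> e)

[β α]: β is ((e -> e) -> (e -> (t -> (t -> e)))), α is (e -> e); result (e -> (t -> (t -> e))).
[[β α] χ]: [β α] is (e -> (t -> (t -> e))), χ is e; result (t -> (t -> e)).
[[[β α] χ] δ]: [[β α] χ] is (t -> (t -> e)), δ is t; result (t -> e).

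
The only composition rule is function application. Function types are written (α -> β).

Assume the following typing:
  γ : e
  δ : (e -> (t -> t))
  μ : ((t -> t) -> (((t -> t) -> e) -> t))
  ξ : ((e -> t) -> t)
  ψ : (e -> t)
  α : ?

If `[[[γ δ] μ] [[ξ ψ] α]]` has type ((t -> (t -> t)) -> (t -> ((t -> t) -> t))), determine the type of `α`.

At [[[γ δ] μ] [[ξ ψ] α]] (required: ((t -> (t -> t)) -> (t -> ((t -> t) -> t)))): [[γ δ] μ] is (((t -> t) -> e) -> t), which is not a function with range ((t -> (t -> t)) -> (t -> ((t -> t) -> t))); hence [[ξ ψ] α] is the functor — type ((((t -> t) -> e) -> t) -> ((t -> (t -> t)) -> (t -> ((t -> t) -> t)))).
At [[ξ ψ] α] (required: ((((t -> t) -> e) -> t) -> ((t -> (t -> t)) -> (t -> ((t -> t) -> t))))): [ξ ψ] is t, which is not a function with range ((((t -> t) -> e) -> t) -> ((t -> (t -> t)) -> (t -> ((t -> t) -> t)))); hence α is the functor — type (t -> ((((t -> t) -> e) -> t) -> ((t -> (t -> t)) -> (t -> ((t -> t) -> t))))).

(t -> ((((t -> t) -> e) -> t) -> ((t -> (t -> t)) -> (t -> ((t -> t) -> t)))))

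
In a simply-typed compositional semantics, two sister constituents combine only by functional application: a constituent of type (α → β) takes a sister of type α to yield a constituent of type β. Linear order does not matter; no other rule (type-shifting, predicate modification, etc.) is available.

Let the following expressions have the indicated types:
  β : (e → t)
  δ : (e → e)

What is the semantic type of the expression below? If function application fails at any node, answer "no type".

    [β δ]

no type

[β δ]: (e → t) and (e → e) cannot combine by function application — type clash.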